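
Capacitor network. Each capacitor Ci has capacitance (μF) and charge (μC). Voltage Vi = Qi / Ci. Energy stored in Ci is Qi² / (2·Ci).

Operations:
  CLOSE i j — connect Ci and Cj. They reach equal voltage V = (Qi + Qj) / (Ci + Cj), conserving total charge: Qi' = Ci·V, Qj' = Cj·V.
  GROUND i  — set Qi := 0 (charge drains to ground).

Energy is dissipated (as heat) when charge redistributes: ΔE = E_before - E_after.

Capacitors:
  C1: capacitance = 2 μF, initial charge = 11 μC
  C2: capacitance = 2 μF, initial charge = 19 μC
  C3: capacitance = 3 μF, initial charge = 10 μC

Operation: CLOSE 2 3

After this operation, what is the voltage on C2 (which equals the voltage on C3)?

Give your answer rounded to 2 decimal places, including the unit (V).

Initial: C1(2μF, Q=11μC, V=5.50V), C2(2μF, Q=19μC, V=9.50V), C3(3μF, Q=10μC, V=3.33V)
Op 1: CLOSE 2-3: Q_total=29.00, C_total=5.00, V=5.80; Q2=11.60, Q3=17.40; dissipated=22.817

Answer: 5.80 V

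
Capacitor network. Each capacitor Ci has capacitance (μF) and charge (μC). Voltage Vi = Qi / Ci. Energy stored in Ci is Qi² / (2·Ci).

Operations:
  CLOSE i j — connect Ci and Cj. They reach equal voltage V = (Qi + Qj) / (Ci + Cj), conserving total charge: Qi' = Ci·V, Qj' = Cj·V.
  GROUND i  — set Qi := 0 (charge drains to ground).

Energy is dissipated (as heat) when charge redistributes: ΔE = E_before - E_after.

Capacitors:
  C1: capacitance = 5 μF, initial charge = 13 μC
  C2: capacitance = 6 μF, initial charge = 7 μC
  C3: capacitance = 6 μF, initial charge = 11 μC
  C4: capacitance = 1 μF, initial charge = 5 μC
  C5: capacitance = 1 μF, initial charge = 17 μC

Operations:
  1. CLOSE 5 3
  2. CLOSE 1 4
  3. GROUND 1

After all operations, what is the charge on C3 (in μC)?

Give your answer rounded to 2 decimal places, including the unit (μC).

Initial: C1(5μF, Q=13μC, V=2.60V), C2(6μF, Q=7μC, V=1.17V), C3(6μF, Q=11μC, V=1.83V), C4(1μF, Q=5μC, V=5.00V), C5(1μF, Q=17μC, V=17.00V)
Op 1: CLOSE 5-3: Q_total=28.00, C_total=7.00, V=4.00; Q5=4.00, Q3=24.00; dissipated=98.583
Op 2: CLOSE 1-4: Q_total=18.00, C_total=6.00, V=3.00; Q1=15.00, Q4=3.00; dissipated=2.400
Op 3: GROUND 1: Q1=0; energy lost=22.500
Final charges: Q1=0.00, Q2=7.00, Q3=24.00, Q4=3.00, Q5=4.00

Answer: 24.00 μC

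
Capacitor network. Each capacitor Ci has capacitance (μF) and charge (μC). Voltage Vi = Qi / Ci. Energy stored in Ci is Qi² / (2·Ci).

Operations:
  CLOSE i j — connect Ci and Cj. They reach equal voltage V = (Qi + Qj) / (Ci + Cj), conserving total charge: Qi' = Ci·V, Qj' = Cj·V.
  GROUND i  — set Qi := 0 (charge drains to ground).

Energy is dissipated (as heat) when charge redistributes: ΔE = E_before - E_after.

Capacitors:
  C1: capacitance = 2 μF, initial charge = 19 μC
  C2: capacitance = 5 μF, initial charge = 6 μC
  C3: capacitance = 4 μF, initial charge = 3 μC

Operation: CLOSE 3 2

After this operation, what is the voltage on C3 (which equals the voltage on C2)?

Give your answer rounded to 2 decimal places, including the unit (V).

Initial: C1(2μF, Q=19μC, V=9.50V), C2(5μF, Q=6μC, V=1.20V), C3(4μF, Q=3μC, V=0.75V)
Op 1: CLOSE 3-2: Q_total=9.00, C_total=9.00, V=1.00; Q3=4.00, Q2=5.00; dissipated=0.225

Answer: 1.00 V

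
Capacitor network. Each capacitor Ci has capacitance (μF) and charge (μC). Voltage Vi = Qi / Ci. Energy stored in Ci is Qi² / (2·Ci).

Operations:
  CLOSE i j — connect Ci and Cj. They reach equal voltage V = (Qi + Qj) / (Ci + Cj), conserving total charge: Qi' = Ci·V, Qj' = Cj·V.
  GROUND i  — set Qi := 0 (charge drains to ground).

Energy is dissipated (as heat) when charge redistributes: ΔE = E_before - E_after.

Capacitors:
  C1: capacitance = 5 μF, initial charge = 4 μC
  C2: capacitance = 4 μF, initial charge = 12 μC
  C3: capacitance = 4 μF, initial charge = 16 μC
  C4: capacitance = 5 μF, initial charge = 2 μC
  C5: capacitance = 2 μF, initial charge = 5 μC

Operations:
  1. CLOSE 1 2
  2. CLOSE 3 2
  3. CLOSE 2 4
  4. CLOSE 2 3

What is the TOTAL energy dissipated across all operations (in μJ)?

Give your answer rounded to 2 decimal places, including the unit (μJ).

Initial: C1(5μF, Q=4μC, V=0.80V), C2(4μF, Q=12μC, V=3.00V), C3(4μF, Q=16μC, V=4.00V), C4(5μF, Q=2μC, V=0.40V), C5(2μF, Q=5μC, V=2.50V)
Op 1: CLOSE 1-2: Q_total=16.00, C_total=9.00, V=1.78; Q1=8.89, Q2=7.11; dissipated=5.378
Op 2: CLOSE 3-2: Q_total=23.11, C_total=8.00, V=2.89; Q3=11.56, Q2=11.56; dissipated=4.938
Op 3: CLOSE 2-4: Q_total=13.56, C_total=9.00, V=1.51; Q2=6.02, Q4=7.53; dissipated=6.883
Op 4: CLOSE 2-3: Q_total=17.58, C_total=8.00, V=2.20; Q2=8.79, Q3=8.79; dissipated=1.912
Total dissipated: 19.111 μJ

Answer: 19.11 μJ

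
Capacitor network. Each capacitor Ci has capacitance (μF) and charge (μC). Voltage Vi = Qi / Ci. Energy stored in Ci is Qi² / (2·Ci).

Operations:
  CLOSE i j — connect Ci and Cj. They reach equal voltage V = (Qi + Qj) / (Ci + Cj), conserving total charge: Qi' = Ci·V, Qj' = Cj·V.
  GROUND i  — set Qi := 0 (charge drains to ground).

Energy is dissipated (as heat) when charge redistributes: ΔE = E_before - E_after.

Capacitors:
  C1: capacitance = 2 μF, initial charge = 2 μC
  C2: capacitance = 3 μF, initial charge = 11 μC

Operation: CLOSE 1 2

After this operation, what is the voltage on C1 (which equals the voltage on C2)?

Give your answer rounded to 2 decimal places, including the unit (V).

Initial: C1(2μF, Q=2μC, V=1.00V), C2(3μF, Q=11μC, V=3.67V)
Op 1: CLOSE 1-2: Q_total=13.00, C_total=5.00, V=2.60; Q1=5.20, Q2=7.80; dissipated=4.267

Answer: 2.60 V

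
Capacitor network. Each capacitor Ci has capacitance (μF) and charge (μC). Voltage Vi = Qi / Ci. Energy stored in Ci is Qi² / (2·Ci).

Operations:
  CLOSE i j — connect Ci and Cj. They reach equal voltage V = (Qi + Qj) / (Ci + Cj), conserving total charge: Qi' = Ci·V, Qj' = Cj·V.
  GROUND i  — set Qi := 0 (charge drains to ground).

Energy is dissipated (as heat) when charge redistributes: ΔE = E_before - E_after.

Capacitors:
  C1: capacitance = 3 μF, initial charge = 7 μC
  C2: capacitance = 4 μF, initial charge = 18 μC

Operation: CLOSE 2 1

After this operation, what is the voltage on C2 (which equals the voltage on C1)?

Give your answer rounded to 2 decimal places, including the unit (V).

Answer: 3.57 V

Derivation:
Initial: C1(3μF, Q=7μC, V=2.33V), C2(4μF, Q=18μC, V=4.50V)
Op 1: CLOSE 2-1: Q_total=25.00, C_total=7.00, V=3.57; Q2=14.29, Q1=10.71; dissipated=4.024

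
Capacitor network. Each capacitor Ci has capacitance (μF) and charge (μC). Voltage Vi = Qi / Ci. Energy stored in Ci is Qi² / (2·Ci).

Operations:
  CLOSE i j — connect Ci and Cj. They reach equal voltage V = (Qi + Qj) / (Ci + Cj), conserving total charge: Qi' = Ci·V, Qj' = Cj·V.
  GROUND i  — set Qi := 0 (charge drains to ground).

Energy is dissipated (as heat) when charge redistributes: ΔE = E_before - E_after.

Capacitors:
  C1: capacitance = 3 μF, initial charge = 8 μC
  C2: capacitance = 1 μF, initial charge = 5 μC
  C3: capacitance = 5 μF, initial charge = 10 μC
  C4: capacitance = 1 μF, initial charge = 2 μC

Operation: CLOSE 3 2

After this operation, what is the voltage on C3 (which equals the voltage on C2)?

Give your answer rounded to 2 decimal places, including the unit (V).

Initial: C1(3μF, Q=8μC, V=2.67V), C2(1μF, Q=5μC, V=5.00V), C3(5μF, Q=10μC, V=2.00V), C4(1μF, Q=2μC, V=2.00V)
Op 1: CLOSE 3-2: Q_total=15.00, C_total=6.00, V=2.50; Q3=12.50, Q2=2.50; dissipated=3.750

Answer: 2.50 V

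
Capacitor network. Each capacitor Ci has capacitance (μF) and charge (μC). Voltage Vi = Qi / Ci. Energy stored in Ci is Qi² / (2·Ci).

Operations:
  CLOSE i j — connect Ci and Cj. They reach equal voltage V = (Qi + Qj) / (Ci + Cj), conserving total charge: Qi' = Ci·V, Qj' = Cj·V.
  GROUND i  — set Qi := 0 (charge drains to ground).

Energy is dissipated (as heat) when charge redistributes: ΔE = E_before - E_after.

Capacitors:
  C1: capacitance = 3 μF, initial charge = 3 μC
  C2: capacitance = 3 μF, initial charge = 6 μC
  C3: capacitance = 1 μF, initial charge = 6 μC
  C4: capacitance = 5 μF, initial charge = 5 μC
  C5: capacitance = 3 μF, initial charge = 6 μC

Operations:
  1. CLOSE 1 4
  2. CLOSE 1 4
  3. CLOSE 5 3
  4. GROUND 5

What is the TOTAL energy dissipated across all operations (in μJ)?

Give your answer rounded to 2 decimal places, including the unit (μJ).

Answer: 19.50 μJ

Derivation:
Initial: C1(3μF, Q=3μC, V=1.00V), C2(3μF, Q=6μC, V=2.00V), C3(1μF, Q=6μC, V=6.00V), C4(5μF, Q=5μC, V=1.00V), C5(3μF, Q=6μC, V=2.00V)
Op 1: CLOSE 1-4: Q_total=8.00, C_total=8.00, V=1.00; Q1=3.00, Q4=5.00; dissipated=0.000
Op 2: CLOSE 1-4: Q_total=8.00, C_total=8.00, V=1.00; Q1=3.00, Q4=5.00; dissipated=0.000
Op 3: CLOSE 5-3: Q_total=12.00, C_total=4.00, V=3.00; Q5=9.00, Q3=3.00; dissipated=6.000
Op 4: GROUND 5: Q5=0; energy lost=13.500
Total dissipated: 19.500 μJ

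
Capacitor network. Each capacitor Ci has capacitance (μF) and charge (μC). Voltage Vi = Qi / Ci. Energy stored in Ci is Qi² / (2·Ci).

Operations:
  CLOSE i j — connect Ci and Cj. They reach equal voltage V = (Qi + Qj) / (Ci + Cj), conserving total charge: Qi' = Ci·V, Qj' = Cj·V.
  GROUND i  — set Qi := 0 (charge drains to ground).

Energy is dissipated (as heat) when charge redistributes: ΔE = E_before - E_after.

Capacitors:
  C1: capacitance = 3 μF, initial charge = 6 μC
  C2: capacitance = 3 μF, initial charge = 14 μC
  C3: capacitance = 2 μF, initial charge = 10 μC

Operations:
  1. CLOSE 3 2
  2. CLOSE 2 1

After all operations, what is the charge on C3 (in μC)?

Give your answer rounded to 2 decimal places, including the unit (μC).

Answer: 9.60 μC

Derivation:
Initial: C1(3μF, Q=6μC, V=2.00V), C2(3μF, Q=14μC, V=4.67V), C3(2μF, Q=10μC, V=5.00V)
Op 1: CLOSE 3-2: Q_total=24.00, C_total=5.00, V=4.80; Q3=9.60, Q2=14.40; dissipated=0.067
Op 2: CLOSE 2-1: Q_total=20.40, C_total=6.00, V=3.40; Q2=10.20, Q1=10.20; dissipated=5.880
Final charges: Q1=10.20, Q2=10.20, Q3=9.60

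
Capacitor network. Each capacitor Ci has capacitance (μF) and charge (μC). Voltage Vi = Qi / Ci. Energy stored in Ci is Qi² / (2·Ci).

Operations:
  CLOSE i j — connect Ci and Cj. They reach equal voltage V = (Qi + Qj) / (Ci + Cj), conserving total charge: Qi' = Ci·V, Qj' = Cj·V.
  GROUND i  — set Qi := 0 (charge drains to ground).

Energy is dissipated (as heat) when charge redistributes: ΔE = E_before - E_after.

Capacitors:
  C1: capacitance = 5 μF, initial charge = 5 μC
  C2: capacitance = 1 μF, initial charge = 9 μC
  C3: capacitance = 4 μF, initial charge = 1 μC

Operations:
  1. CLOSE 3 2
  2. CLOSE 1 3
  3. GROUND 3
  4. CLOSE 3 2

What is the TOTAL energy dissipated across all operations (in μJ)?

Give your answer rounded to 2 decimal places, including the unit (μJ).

Initial: C1(5μF, Q=5μC, V=1.00V), C2(1μF, Q=9μC, V=9.00V), C3(4μF, Q=1μC, V=0.25V)
Op 1: CLOSE 3-2: Q_total=10.00, C_total=5.00, V=2.00; Q3=8.00, Q2=2.00; dissipated=30.625
Op 2: CLOSE 1-3: Q_total=13.00, C_total=9.00, V=1.44; Q1=7.22, Q3=5.78; dissipated=1.111
Op 3: GROUND 3: Q3=0; energy lost=4.173
Op 4: CLOSE 3-2: Q_total=2.00, C_total=5.00, V=0.40; Q3=1.60, Q2=0.40; dissipated=1.600
Total dissipated: 37.509 μJ

Answer: 37.51 μJ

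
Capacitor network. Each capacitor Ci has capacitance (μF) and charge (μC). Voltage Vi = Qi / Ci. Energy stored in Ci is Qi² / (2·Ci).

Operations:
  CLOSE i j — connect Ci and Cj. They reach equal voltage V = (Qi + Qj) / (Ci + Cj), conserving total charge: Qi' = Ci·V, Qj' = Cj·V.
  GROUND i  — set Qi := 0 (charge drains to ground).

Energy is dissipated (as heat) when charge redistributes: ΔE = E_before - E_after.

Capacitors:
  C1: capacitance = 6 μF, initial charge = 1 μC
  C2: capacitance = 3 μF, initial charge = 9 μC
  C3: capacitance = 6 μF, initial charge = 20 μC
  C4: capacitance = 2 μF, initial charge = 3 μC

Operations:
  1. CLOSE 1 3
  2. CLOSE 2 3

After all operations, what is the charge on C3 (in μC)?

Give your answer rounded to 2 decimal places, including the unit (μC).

Answer: 13.00 μC

Derivation:
Initial: C1(6μF, Q=1μC, V=0.17V), C2(3μF, Q=9μC, V=3.00V), C3(6μF, Q=20μC, V=3.33V), C4(2μF, Q=3μC, V=1.50V)
Op 1: CLOSE 1-3: Q_total=21.00, C_total=12.00, V=1.75; Q1=10.50, Q3=10.50; dissipated=15.042
Op 2: CLOSE 2-3: Q_total=19.50, C_total=9.00, V=2.17; Q2=6.50, Q3=13.00; dissipated=1.562
Final charges: Q1=10.50, Q2=6.50, Q3=13.00, Q4=3.00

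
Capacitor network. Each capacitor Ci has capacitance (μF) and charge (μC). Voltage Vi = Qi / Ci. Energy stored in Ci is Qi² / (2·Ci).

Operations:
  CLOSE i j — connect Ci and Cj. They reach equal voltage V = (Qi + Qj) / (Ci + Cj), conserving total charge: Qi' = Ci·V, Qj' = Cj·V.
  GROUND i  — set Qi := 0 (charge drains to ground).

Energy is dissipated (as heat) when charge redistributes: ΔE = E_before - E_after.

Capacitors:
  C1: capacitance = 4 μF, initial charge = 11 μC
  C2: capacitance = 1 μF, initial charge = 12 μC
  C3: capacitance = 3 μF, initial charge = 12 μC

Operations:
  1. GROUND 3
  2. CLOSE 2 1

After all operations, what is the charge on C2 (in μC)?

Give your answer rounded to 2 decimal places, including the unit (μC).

Answer: 4.60 μC

Derivation:
Initial: C1(4μF, Q=11μC, V=2.75V), C2(1μF, Q=12μC, V=12.00V), C3(3μF, Q=12μC, V=4.00V)
Op 1: GROUND 3: Q3=0; energy lost=24.000
Op 2: CLOSE 2-1: Q_total=23.00, C_total=5.00, V=4.60; Q2=4.60, Q1=18.40; dissipated=34.225
Final charges: Q1=18.40, Q2=4.60, Q3=0.00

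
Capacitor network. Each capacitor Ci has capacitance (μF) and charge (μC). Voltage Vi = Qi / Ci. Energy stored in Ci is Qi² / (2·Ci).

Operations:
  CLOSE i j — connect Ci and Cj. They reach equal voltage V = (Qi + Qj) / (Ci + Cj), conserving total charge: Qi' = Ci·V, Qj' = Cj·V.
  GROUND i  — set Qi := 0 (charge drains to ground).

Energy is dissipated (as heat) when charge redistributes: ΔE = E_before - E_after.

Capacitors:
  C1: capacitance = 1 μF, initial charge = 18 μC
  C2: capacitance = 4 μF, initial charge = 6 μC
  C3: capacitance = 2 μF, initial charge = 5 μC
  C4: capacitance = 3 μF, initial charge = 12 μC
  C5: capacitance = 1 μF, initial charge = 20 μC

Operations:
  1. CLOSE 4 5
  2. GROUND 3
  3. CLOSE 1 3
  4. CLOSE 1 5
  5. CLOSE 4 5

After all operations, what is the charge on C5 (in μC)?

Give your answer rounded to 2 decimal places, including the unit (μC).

Initial: C1(1μF, Q=18μC, V=18.00V), C2(4μF, Q=6μC, V=1.50V), C3(2μF, Q=5μC, V=2.50V), C4(3μF, Q=12μC, V=4.00V), C5(1μF, Q=20μC, V=20.00V)
Op 1: CLOSE 4-5: Q_total=32.00, C_total=4.00, V=8.00; Q4=24.00, Q5=8.00; dissipated=96.000
Op 2: GROUND 3: Q3=0; energy lost=6.250
Op 3: CLOSE 1-3: Q_total=18.00, C_total=3.00, V=6.00; Q1=6.00, Q3=12.00; dissipated=108.000
Op 4: CLOSE 1-5: Q_total=14.00, C_total=2.00, V=7.00; Q1=7.00, Q5=7.00; dissipated=1.000
Op 5: CLOSE 4-5: Q_total=31.00, C_total=4.00, V=7.75; Q4=23.25, Q5=7.75; dissipated=0.375
Final charges: Q1=7.00, Q2=6.00, Q3=12.00, Q4=23.25, Q5=7.75

Answer: 7.75 μC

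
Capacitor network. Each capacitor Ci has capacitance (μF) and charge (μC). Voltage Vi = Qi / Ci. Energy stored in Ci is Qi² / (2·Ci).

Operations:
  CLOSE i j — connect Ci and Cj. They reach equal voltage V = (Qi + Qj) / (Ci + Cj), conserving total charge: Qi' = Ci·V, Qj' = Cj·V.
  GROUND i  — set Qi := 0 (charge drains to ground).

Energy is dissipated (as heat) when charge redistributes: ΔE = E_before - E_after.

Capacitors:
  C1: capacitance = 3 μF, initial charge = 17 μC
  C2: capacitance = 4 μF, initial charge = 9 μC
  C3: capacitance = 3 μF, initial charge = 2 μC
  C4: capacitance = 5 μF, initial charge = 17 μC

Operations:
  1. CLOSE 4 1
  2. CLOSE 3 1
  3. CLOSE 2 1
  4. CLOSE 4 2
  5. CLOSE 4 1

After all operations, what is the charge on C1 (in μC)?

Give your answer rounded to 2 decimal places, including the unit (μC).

Answer: 9.01 μC

Derivation:
Initial: C1(3μF, Q=17μC, V=5.67V), C2(4μF, Q=9μC, V=2.25V), C3(3μF, Q=2μC, V=0.67V), C4(5μF, Q=17μC, V=3.40V)
Op 1: CLOSE 4-1: Q_total=34.00, C_total=8.00, V=4.25; Q4=21.25, Q1=12.75; dissipated=4.817
Op 2: CLOSE 3-1: Q_total=14.75, C_total=6.00, V=2.46; Q3=7.38, Q1=7.38; dissipated=9.630
Op 3: CLOSE 2-1: Q_total=16.38, C_total=7.00, V=2.34; Q2=9.36, Q1=7.02; dissipated=0.037
Op 4: CLOSE 4-2: Q_total=30.61, C_total=9.00, V=3.40; Q4=17.00, Q2=13.60; dissipated=4.056
Op 5: CLOSE 4-1: Q_total=24.02, C_total=8.00, V=3.00; Q4=15.01, Q1=9.01; dissipated=1.056
Final charges: Q1=9.01, Q2=13.60, Q3=7.38, Q4=15.01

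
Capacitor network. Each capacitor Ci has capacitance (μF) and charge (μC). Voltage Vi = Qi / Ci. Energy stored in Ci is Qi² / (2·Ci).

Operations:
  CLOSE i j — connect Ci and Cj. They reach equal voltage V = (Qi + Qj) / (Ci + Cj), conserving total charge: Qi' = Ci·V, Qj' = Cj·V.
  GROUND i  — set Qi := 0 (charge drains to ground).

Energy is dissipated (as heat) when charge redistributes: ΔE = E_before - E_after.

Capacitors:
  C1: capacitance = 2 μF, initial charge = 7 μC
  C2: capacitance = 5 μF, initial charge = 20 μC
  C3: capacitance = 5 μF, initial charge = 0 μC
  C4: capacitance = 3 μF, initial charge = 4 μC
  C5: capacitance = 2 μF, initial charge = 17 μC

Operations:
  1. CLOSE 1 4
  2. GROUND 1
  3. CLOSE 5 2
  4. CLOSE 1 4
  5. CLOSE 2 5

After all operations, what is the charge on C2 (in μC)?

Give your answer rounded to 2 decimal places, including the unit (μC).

Initial: C1(2μF, Q=7μC, V=3.50V), C2(5μF, Q=20μC, V=4.00V), C3(5μF, Q=0μC, V=0.00V), C4(3μF, Q=4μC, V=1.33V), C5(2μF, Q=17μC, V=8.50V)
Op 1: CLOSE 1-4: Q_total=11.00, C_total=5.00, V=2.20; Q1=4.40, Q4=6.60; dissipated=2.817
Op 2: GROUND 1: Q1=0; energy lost=4.840
Op 3: CLOSE 5-2: Q_total=37.00, C_total=7.00, V=5.29; Q5=10.57, Q2=26.43; dissipated=14.464
Op 4: CLOSE 1-4: Q_total=6.60, C_total=5.00, V=1.32; Q1=2.64, Q4=3.96; dissipated=2.904
Op 5: CLOSE 2-5: Q_total=37.00, C_total=7.00, V=5.29; Q2=26.43, Q5=10.57; dissipated=0.000
Final charges: Q1=2.64, Q2=26.43, Q3=0.00, Q4=3.96, Q5=10.57

Answer: 26.43 μC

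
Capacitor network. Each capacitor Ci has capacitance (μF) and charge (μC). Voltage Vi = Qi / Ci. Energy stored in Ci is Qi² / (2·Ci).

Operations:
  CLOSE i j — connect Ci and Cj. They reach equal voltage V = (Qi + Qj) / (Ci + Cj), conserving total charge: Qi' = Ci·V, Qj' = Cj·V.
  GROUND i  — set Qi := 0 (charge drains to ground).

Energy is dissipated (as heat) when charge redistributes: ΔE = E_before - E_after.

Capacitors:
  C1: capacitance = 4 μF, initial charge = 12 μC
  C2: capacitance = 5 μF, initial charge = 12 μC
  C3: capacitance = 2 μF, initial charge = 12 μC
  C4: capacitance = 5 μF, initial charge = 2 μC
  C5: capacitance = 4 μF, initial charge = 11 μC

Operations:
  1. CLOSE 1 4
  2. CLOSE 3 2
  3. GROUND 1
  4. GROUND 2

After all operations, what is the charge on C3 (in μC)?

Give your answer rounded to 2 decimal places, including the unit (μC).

Answer: 6.86 μC

Derivation:
Initial: C1(4μF, Q=12μC, V=3.00V), C2(5μF, Q=12μC, V=2.40V), C3(2μF, Q=12μC, V=6.00V), C4(5μF, Q=2μC, V=0.40V), C5(4μF, Q=11μC, V=2.75V)
Op 1: CLOSE 1-4: Q_total=14.00, C_total=9.00, V=1.56; Q1=6.22, Q4=7.78; dissipated=7.511
Op 2: CLOSE 3-2: Q_total=24.00, C_total=7.00, V=3.43; Q3=6.86, Q2=17.14; dissipated=9.257
Op 3: GROUND 1: Q1=0; energy lost=4.840
Op 4: GROUND 2: Q2=0; energy lost=29.388
Final charges: Q1=0.00, Q2=0.00, Q3=6.86, Q4=7.78, Q5=11.00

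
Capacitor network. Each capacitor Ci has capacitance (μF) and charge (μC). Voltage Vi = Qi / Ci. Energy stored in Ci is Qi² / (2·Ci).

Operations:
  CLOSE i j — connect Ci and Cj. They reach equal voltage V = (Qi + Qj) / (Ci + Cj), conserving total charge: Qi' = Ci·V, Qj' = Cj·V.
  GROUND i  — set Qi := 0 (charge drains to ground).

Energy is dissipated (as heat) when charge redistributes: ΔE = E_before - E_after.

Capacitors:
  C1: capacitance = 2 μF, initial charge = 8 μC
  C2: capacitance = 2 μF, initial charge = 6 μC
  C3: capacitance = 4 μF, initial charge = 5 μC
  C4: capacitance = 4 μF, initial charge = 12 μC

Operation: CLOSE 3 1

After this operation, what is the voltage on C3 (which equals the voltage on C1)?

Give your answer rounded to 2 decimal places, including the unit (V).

Answer: 2.17 V

Derivation:
Initial: C1(2μF, Q=8μC, V=4.00V), C2(2μF, Q=6μC, V=3.00V), C3(4μF, Q=5μC, V=1.25V), C4(4μF, Q=12μC, V=3.00V)
Op 1: CLOSE 3-1: Q_total=13.00, C_total=6.00, V=2.17; Q3=8.67, Q1=4.33; dissipated=5.042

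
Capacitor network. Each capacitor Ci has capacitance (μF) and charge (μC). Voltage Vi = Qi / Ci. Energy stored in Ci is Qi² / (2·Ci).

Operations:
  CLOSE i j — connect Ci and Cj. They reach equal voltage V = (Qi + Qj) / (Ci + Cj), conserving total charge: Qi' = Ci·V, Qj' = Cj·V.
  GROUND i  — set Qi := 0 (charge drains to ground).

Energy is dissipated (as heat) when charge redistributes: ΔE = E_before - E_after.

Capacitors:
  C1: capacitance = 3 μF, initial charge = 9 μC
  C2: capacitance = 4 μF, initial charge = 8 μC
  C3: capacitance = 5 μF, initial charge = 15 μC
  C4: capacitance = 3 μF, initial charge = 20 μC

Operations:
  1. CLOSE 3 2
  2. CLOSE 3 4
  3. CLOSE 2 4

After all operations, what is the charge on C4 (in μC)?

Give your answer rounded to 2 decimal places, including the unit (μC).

Answer: 9.65 μC

Derivation:
Initial: C1(3μF, Q=9μC, V=3.00V), C2(4μF, Q=8μC, V=2.00V), C3(5μF, Q=15μC, V=3.00V), C4(3μF, Q=20μC, V=6.67V)
Op 1: CLOSE 3-2: Q_total=23.00, C_total=9.00, V=2.56; Q3=12.78, Q2=10.22; dissipated=1.111
Op 2: CLOSE 3-4: Q_total=32.78, C_total=8.00, V=4.10; Q3=20.49, Q4=12.29; dissipated=15.845
Op 3: CLOSE 2-4: Q_total=22.51, C_total=7.00, V=3.22; Q2=12.87, Q4=9.65; dissipated=2.037
Final charges: Q1=9.00, Q2=12.87, Q3=20.49, Q4=9.65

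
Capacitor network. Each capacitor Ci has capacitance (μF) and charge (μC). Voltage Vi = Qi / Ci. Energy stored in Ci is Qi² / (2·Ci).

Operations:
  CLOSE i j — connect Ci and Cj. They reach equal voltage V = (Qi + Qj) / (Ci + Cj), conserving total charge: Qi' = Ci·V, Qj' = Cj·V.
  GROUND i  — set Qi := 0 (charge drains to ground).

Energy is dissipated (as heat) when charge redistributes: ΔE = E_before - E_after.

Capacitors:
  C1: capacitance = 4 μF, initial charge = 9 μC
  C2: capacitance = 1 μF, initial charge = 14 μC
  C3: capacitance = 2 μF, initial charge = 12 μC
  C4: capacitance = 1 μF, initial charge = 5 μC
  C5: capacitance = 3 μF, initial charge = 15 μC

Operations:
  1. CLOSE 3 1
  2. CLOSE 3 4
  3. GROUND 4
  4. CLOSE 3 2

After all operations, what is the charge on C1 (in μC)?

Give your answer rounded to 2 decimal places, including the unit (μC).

Initial: C1(4μF, Q=9μC, V=2.25V), C2(1μF, Q=14μC, V=14.00V), C3(2μF, Q=12μC, V=6.00V), C4(1μF, Q=5μC, V=5.00V), C5(3μF, Q=15μC, V=5.00V)
Op 1: CLOSE 3-1: Q_total=21.00, C_total=6.00, V=3.50; Q3=7.00, Q1=14.00; dissipated=9.375
Op 2: CLOSE 3-4: Q_total=12.00, C_total=3.00, V=4.00; Q3=8.00, Q4=4.00; dissipated=0.750
Op 3: GROUND 4: Q4=0; energy lost=8.000
Op 4: CLOSE 3-2: Q_total=22.00, C_total=3.00, V=7.33; Q3=14.67, Q2=7.33; dissipated=33.333
Final charges: Q1=14.00, Q2=7.33, Q3=14.67, Q4=0.00, Q5=15.00

Answer: 14.00 μC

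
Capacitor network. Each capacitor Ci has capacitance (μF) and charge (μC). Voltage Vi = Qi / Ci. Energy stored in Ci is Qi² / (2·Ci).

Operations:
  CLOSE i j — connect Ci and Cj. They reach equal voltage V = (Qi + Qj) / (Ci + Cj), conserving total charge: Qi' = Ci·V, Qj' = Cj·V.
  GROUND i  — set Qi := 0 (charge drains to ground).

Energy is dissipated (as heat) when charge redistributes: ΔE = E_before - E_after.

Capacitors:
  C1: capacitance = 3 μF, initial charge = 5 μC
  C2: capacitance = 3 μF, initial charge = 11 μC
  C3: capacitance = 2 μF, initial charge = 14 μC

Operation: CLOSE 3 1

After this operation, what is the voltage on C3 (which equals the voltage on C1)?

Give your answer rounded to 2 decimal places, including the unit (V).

Initial: C1(3μF, Q=5μC, V=1.67V), C2(3μF, Q=11μC, V=3.67V), C3(2μF, Q=14μC, V=7.00V)
Op 1: CLOSE 3-1: Q_total=19.00, C_total=5.00, V=3.80; Q3=7.60, Q1=11.40; dissipated=17.067

Answer: 3.80 V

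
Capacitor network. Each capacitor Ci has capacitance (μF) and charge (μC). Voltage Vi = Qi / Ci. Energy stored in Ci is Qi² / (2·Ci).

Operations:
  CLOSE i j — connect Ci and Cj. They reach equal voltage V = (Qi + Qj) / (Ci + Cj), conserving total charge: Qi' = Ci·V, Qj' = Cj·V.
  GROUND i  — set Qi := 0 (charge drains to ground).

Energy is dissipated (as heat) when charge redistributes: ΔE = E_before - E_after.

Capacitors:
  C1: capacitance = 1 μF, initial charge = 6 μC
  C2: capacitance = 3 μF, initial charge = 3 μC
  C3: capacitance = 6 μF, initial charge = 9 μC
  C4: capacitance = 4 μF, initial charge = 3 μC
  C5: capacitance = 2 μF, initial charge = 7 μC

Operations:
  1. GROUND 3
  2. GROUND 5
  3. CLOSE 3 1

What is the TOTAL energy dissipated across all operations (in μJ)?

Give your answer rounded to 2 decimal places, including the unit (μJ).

Answer: 34.43 μJ

Derivation:
Initial: C1(1μF, Q=6μC, V=6.00V), C2(3μF, Q=3μC, V=1.00V), C3(6μF, Q=9μC, V=1.50V), C4(4μF, Q=3μC, V=0.75V), C5(2μF, Q=7μC, V=3.50V)
Op 1: GROUND 3: Q3=0; energy lost=6.750
Op 2: GROUND 5: Q5=0; energy lost=12.250
Op 3: CLOSE 3-1: Q_total=6.00, C_total=7.00, V=0.86; Q3=5.14, Q1=0.86; dissipated=15.429
Total dissipated: 34.429 μJ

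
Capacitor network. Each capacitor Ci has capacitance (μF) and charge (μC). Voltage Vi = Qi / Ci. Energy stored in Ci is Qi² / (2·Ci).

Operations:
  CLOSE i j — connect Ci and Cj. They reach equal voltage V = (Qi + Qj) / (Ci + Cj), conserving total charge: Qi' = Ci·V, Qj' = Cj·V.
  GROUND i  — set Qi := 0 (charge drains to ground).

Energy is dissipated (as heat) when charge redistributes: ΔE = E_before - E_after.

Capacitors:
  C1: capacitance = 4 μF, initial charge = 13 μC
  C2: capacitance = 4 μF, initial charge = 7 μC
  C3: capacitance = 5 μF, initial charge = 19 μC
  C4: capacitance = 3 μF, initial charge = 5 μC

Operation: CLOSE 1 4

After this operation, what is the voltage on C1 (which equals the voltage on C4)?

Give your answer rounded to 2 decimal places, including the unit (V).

Initial: C1(4μF, Q=13μC, V=3.25V), C2(4μF, Q=7μC, V=1.75V), C3(5μF, Q=19μC, V=3.80V), C4(3μF, Q=5μC, V=1.67V)
Op 1: CLOSE 1-4: Q_total=18.00, C_total=7.00, V=2.57; Q1=10.29, Q4=7.71; dissipated=2.149

Answer: 2.57 V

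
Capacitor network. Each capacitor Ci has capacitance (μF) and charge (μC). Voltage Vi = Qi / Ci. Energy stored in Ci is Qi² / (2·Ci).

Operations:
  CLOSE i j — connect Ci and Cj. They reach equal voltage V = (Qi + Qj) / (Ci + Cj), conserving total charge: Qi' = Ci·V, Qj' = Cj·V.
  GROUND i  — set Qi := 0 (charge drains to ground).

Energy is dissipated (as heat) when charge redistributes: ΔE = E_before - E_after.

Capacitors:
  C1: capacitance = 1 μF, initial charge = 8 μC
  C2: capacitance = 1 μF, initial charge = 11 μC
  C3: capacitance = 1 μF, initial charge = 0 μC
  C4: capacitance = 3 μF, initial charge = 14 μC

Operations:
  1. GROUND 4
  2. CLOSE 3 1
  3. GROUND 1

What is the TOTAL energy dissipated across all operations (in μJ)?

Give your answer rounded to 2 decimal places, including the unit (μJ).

Initial: C1(1μF, Q=8μC, V=8.00V), C2(1μF, Q=11μC, V=11.00V), C3(1μF, Q=0μC, V=0.00V), C4(3μF, Q=14μC, V=4.67V)
Op 1: GROUND 4: Q4=0; energy lost=32.667
Op 2: CLOSE 3-1: Q_total=8.00, C_total=2.00, V=4.00; Q3=4.00, Q1=4.00; dissipated=16.000
Op 3: GROUND 1: Q1=0; energy lost=8.000
Total dissipated: 56.667 μJ

Answer: 56.67 μJ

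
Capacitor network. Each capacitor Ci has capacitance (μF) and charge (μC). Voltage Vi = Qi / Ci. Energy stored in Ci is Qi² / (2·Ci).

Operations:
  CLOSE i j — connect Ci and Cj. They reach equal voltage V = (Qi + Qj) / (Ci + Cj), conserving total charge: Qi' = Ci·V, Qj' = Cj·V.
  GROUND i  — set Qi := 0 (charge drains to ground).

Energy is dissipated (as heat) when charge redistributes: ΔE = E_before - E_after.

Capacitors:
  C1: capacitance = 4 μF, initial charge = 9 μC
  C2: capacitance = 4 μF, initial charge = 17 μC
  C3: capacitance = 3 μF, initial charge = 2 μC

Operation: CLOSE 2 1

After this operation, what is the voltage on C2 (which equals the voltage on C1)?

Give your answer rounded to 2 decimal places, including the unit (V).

Answer: 3.25 V

Derivation:
Initial: C1(4μF, Q=9μC, V=2.25V), C2(4μF, Q=17μC, V=4.25V), C3(3μF, Q=2μC, V=0.67V)
Op 1: CLOSE 2-1: Q_total=26.00, C_total=8.00, V=3.25; Q2=13.00, Q1=13.00; dissipated=4.000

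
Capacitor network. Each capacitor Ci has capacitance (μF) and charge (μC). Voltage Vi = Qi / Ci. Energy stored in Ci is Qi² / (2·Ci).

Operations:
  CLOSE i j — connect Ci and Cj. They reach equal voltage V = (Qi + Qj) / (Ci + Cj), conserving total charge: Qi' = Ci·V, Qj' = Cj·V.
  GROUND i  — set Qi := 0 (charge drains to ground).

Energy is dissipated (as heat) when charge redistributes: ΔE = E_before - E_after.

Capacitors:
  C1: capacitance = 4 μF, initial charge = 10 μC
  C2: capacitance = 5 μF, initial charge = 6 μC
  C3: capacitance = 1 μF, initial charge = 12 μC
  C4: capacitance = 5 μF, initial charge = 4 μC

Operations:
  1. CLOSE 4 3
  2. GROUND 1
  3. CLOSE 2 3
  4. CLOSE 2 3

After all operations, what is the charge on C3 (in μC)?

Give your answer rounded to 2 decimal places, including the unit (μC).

Initial: C1(4μF, Q=10μC, V=2.50V), C2(5μF, Q=6μC, V=1.20V), C3(1μF, Q=12μC, V=12.00V), C4(5μF, Q=4μC, V=0.80V)
Op 1: CLOSE 4-3: Q_total=16.00, C_total=6.00, V=2.67; Q4=13.33, Q3=2.67; dissipated=52.267
Op 2: GROUND 1: Q1=0; energy lost=12.500
Op 3: CLOSE 2-3: Q_total=8.67, C_total=6.00, V=1.44; Q2=7.22, Q3=1.44; dissipated=0.896
Op 4: CLOSE 2-3: Q_total=8.67, C_total=6.00, V=1.44; Q2=7.22, Q3=1.44; dissipated=0.000
Final charges: Q1=0.00, Q2=7.22, Q3=1.44, Q4=13.33

Answer: 1.44 μC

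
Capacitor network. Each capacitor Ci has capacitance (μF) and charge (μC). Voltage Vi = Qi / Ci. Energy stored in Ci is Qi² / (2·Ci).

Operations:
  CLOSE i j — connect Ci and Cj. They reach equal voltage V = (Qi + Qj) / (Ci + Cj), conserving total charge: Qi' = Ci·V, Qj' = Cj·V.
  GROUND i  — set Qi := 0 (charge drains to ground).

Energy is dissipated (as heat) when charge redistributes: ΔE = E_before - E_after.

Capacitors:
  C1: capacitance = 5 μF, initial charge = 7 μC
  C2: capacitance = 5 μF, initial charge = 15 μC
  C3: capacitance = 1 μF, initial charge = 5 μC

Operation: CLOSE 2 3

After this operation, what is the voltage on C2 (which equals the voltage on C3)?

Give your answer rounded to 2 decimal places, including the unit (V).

Answer: 3.33 V

Derivation:
Initial: C1(5μF, Q=7μC, V=1.40V), C2(5μF, Q=15μC, V=3.00V), C3(1μF, Q=5μC, V=5.00V)
Op 1: CLOSE 2-3: Q_total=20.00, C_total=6.00, V=3.33; Q2=16.67, Q3=3.33; dissipated=1.667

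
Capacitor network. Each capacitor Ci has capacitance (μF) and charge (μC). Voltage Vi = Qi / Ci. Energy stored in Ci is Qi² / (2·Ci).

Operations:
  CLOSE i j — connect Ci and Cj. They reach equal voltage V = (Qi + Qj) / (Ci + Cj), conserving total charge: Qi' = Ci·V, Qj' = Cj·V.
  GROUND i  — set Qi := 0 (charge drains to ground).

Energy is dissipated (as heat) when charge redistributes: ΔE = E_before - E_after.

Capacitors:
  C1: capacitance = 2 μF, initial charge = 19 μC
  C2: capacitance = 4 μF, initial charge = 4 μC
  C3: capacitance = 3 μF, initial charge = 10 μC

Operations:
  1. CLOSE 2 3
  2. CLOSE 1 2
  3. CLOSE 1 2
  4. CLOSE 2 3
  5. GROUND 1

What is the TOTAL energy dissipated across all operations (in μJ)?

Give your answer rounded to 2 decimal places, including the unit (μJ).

Answer: 67.77 μJ

Derivation:
Initial: C1(2μF, Q=19μC, V=9.50V), C2(4μF, Q=4μC, V=1.00V), C3(3μF, Q=10μC, V=3.33V)
Op 1: CLOSE 2-3: Q_total=14.00, C_total=7.00, V=2.00; Q2=8.00, Q3=6.00; dissipated=4.667
Op 2: CLOSE 1-2: Q_total=27.00, C_total=6.00, V=4.50; Q1=9.00, Q2=18.00; dissipated=37.500
Op 3: CLOSE 1-2: Q_total=27.00, C_total=6.00, V=4.50; Q1=9.00, Q2=18.00; dissipated=0.000
Op 4: CLOSE 2-3: Q_total=24.00, C_total=7.00, V=3.43; Q2=13.71, Q3=10.29; dissipated=5.357
Op 5: GROUND 1: Q1=0; energy lost=20.250
Total dissipated: 67.774 μJ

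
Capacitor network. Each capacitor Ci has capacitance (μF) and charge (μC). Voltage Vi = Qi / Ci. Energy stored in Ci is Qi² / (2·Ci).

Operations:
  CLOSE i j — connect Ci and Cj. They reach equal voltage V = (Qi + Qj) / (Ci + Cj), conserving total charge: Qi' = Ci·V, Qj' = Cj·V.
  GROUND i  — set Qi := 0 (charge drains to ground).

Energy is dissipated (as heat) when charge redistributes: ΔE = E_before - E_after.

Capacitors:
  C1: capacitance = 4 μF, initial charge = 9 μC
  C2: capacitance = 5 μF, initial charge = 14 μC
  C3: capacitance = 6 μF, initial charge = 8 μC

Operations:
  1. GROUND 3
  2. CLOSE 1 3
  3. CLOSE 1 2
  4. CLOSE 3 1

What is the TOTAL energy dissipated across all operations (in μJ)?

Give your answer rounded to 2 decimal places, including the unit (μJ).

Initial: C1(4μF, Q=9μC, V=2.25V), C2(5μF, Q=14μC, V=2.80V), C3(6μF, Q=8μC, V=1.33V)
Op 1: GROUND 3: Q3=0; energy lost=5.333
Op 2: CLOSE 1-3: Q_total=9.00, C_total=10.00, V=0.90; Q1=3.60, Q3=5.40; dissipated=6.075
Op 3: CLOSE 1-2: Q_total=17.60, C_total=9.00, V=1.96; Q1=7.82, Q2=9.78; dissipated=4.011
Op 4: CLOSE 3-1: Q_total=13.22, C_total=10.00, V=1.32; Q3=7.93, Q1=5.29; dissipated=1.337
Total dissipated: 16.756 μJ

Answer: 16.76 μJ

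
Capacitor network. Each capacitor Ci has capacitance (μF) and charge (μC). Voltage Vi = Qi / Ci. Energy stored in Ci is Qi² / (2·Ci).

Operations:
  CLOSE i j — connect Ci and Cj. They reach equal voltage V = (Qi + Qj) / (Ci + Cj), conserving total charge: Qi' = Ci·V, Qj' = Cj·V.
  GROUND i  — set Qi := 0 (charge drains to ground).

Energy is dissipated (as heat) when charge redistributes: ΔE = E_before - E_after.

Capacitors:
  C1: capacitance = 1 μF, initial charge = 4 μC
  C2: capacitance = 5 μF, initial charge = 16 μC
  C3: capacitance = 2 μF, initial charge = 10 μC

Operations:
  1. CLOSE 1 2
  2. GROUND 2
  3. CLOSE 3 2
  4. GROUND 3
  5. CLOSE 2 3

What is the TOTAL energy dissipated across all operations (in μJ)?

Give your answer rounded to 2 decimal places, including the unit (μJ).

Initial: C1(1μF, Q=4μC, V=4.00V), C2(5μF, Q=16μC, V=3.20V), C3(2μF, Q=10μC, V=5.00V)
Op 1: CLOSE 1-2: Q_total=20.00, C_total=6.00, V=3.33; Q1=3.33, Q2=16.67; dissipated=0.267
Op 2: GROUND 2: Q2=0; energy lost=27.778
Op 3: CLOSE 3-2: Q_total=10.00, C_total=7.00, V=1.43; Q3=2.86, Q2=7.14; dissipated=17.857
Op 4: GROUND 3: Q3=0; energy lost=2.041
Op 5: CLOSE 2-3: Q_total=7.14, C_total=7.00, V=1.02; Q2=5.10, Q3=2.04; dissipated=1.458
Total dissipated: 49.400 μJ

Answer: 49.40 μJ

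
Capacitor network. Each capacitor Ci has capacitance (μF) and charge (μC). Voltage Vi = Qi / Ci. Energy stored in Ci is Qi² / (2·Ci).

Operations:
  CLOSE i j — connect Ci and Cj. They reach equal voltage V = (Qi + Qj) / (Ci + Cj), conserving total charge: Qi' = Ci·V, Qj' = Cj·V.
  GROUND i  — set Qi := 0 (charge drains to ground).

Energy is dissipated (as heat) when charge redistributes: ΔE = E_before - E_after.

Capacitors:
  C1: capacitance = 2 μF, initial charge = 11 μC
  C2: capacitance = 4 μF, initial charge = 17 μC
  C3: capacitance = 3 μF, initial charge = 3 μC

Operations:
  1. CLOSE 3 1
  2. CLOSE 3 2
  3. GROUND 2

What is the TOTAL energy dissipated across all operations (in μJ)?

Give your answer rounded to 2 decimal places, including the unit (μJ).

Answer: 40.29 μJ

Derivation:
Initial: C1(2μF, Q=11μC, V=5.50V), C2(4μF, Q=17μC, V=4.25V), C3(3μF, Q=3μC, V=1.00V)
Op 1: CLOSE 3-1: Q_total=14.00, C_total=5.00, V=2.80; Q3=8.40, Q1=5.60; dissipated=12.150
Op 2: CLOSE 3-2: Q_total=25.40, C_total=7.00, V=3.63; Q3=10.89, Q2=14.51; dissipated=1.802
Op 3: GROUND 2: Q2=0; energy lost=26.333
Total dissipated: 40.285 μJ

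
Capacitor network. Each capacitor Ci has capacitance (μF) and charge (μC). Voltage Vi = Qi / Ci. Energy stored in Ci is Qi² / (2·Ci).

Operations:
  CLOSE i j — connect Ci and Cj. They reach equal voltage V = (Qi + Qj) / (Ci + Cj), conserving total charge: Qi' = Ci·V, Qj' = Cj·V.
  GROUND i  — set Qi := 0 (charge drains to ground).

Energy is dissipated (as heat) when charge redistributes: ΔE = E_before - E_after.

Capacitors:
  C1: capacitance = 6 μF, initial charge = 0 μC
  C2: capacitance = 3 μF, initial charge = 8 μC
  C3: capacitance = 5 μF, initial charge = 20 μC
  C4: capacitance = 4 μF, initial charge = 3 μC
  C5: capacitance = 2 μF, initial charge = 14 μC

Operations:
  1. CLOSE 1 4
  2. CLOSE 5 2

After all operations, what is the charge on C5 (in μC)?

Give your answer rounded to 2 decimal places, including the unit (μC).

Initial: C1(6μF, Q=0μC, V=0.00V), C2(3μF, Q=8μC, V=2.67V), C3(5μF, Q=20μC, V=4.00V), C4(4μF, Q=3μC, V=0.75V), C5(2μF, Q=14μC, V=7.00V)
Op 1: CLOSE 1-4: Q_total=3.00, C_total=10.00, V=0.30; Q1=1.80, Q4=1.20; dissipated=0.675
Op 2: CLOSE 5-2: Q_total=22.00, C_total=5.00, V=4.40; Q5=8.80, Q2=13.20; dissipated=11.267
Final charges: Q1=1.80, Q2=13.20, Q3=20.00, Q4=1.20, Q5=8.80

Answer: 8.80 μC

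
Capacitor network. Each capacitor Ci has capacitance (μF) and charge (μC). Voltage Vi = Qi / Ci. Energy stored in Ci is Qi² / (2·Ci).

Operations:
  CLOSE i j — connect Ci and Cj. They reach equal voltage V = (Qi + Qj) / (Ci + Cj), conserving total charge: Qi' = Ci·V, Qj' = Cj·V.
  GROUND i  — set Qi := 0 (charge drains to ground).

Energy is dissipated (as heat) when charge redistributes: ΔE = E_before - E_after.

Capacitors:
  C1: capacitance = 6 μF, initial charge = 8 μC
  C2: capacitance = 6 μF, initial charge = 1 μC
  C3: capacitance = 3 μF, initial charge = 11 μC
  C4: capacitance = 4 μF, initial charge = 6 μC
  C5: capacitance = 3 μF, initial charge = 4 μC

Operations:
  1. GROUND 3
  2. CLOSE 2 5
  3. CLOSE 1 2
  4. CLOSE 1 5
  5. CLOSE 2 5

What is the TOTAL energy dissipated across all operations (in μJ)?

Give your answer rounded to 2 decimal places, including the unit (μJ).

Initial: C1(6μF, Q=8μC, V=1.33V), C2(6μF, Q=1μC, V=0.17V), C3(3μF, Q=11μC, V=3.67V), C4(4μF, Q=6μC, V=1.50V), C5(3μF, Q=4μC, V=1.33V)
Op 1: GROUND 3: Q3=0; energy lost=20.167
Op 2: CLOSE 2-5: Q_total=5.00, C_total=9.00, V=0.56; Q2=3.33, Q5=1.67; dissipated=1.361
Op 3: CLOSE 1-2: Q_total=11.33, C_total=12.00, V=0.94; Q1=5.67, Q2=5.67; dissipated=0.907
Op 4: CLOSE 1-5: Q_total=7.33, C_total=9.00, V=0.81; Q1=4.89, Q5=2.44; dissipated=0.151
Op 5: CLOSE 2-5: Q_total=8.11, C_total=9.00, V=0.90; Q2=5.41, Q5=2.70; dissipated=0.017
Total dissipated: 22.603 μJ

Answer: 22.60 μJ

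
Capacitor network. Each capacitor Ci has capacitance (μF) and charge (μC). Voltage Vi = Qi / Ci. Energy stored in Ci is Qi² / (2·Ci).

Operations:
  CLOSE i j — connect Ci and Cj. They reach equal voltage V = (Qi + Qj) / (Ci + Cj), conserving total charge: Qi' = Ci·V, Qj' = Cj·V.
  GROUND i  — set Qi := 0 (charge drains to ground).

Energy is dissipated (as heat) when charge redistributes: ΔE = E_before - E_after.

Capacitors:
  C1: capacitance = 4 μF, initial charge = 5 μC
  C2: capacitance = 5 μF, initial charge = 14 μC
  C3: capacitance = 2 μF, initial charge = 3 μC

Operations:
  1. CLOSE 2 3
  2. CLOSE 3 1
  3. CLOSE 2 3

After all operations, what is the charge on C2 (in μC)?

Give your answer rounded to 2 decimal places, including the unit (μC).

Answer: 11.02 μC

Derivation:
Initial: C1(4μF, Q=5μC, V=1.25V), C2(5μF, Q=14μC, V=2.80V), C3(2μF, Q=3μC, V=1.50V)
Op 1: CLOSE 2-3: Q_total=17.00, C_total=7.00, V=2.43; Q2=12.14, Q3=4.86; dissipated=1.207
Op 2: CLOSE 3-1: Q_total=9.86, C_total=6.00, V=1.64; Q3=3.29, Q1=6.57; dissipated=0.926
Op 3: CLOSE 2-3: Q_total=15.43, C_total=7.00, V=2.20; Q2=11.02, Q3=4.41; dissipated=0.441
Final charges: Q1=6.57, Q2=11.02, Q3=4.41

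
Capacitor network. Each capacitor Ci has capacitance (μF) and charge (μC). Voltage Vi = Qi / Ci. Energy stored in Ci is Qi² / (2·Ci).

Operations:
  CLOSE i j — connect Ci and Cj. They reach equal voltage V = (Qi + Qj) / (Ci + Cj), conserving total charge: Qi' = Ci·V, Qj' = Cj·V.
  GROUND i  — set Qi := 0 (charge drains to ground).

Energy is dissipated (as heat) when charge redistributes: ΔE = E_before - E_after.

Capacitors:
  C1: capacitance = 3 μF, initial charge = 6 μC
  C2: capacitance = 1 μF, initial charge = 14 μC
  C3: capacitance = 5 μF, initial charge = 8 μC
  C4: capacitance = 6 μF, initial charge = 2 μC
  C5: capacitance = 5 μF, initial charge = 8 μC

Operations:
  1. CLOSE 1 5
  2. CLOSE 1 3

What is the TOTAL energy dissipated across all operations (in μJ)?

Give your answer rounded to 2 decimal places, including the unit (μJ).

Answer: 0.17 μJ

Derivation:
Initial: C1(3μF, Q=6μC, V=2.00V), C2(1μF, Q=14μC, V=14.00V), C3(5μF, Q=8μC, V=1.60V), C4(6μF, Q=2μC, V=0.33V), C5(5μF, Q=8μC, V=1.60V)
Op 1: CLOSE 1-5: Q_total=14.00, C_total=8.00, V=1.75; Q1=5.25, Q5=8.75; dissipated=0.150
Op 2: CLOSE 1-3: Q_total=13.25, C_total=8.00, V=1.66; Q1=4.97, Q3=8.28; dissipated=0.021
Total dissipated: 0.171 μJ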